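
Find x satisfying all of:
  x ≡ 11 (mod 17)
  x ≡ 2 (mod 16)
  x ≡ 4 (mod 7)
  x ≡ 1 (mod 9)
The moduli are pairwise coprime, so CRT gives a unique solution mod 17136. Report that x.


Product of moduli M = 17 · 16 · 7 · 9 = 17136.
Merge one congruence at a time:
  Start: x ≡ 11 (mod 17).
  Combine with x ≡ 2 (mod 16); new modulus lcm = 272.
    Write x = 11 + 17·t and substitute into x ≡ 2 (mod 16): 17·t ≡ 2 − 11 = -9 (mod 16).
    Reduce coefficients mod 16: 1·t ≡ 7 (mod 16).
    So t ≡ 7 (mod 16).
    Then x = 11 + 17·7 = 130, valid modulo lcm(17, 16) = 272: x ≡ 130 (mod 272).
  Combine with x ≡ 4 (mod 7); new modulus lcm = 1904.
    Write x = 130 + 272·t and substitute into x ≡ 4 (mod 7): 272·t ≡ 4 − 130 = -126 (mod 7).
    Reduce coefficients mod 7: 6·t ≡ 0 (mod 7).
    The inverse of 6 mod 7 is 6 (since 6·6 = 36 = 5·7 + 1), so t ≡ 6·0 = 0 ≡ 0 (mod 7).
    Then x = 130 + 272·0 = 130, valid modulo lcm(272, 7) = 1904: x ≡ 130 (mod 1904).
  Combine with x ≡ 1 (mod 9); new modulus lcm = 17136.
    Write x = 130 + 1904·t and substitute into x ≡ 1 (mod 9): 1904·t ≡ 1 − 130 = -129 (mod 9).
    Reduce coefficients mod 9: 5·t ≡ 6 (mod 9).
    The inverse of 5 mod 9 is 2 (since 5·2 = 10 = 1·9 + 1), so t ≡ 2·6 = 12 ≡ 3 (mod 9).
    Then x = 130 + 1904·3 = 5842, valid modulo lcm(1904, 9) = 17136: x ≡ 5842 (mod 17136).
Verify against each original: 5842 mod 17 = 11, 5842 mod 16 = 2, 5842 mod 7 = 4, 5842 mod 9 = 1.

x ≡ 5842 (mod 17136).


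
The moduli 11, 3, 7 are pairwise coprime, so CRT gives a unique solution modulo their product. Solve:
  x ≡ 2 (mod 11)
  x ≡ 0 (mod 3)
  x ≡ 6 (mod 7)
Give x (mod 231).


Moduli 11, 3, 7 are pairwise coprime; by CRT there is a unique solution modulo M = 11 · 3 · 7 = 231.
Solve pairwise, accumulating the modulus:
  Start with x ≡ 2 (mod 11).
  Combine with x ≡ 0 (mod 3): since gcd(11, 3) = 1, we get a unique residue mod 33.
    Write x = 2 + 11·t and substitute into x ≡ 0 (mod 3): 11·t ≡ 0 − 2 = -2 (mod 3).
    Reduce coefficients mod 3: 2·t ≡ 1 (mod 3).
    The inverse of 2 mod 3 is 2 (since 2·2 = 4 = 1·3 + 1), so t ≡ 2·1 = 2 ≡ 2 (mod 3).
    Then x = 2 + 11·2 = 24, valid modulo lcm(11, 3) = 33: x ≡ 24 (mod 33).
  Combine with x ≡ 6 (mod 7): since gcd(33, 7) = 1, we get a unique residue mod 231.
    Write x = 24 + 33·t and substitute into x ≡ 6 (mod 7): 33·t ≡ 6 − 24 = -18 (mod 7).
    Reduce coefficients mod 7: 5·t ≡ 3 (mod 7).
    The inverse of 5 mod 7 is 3 (since 5·3 = 15 = 2·7 + 1), so t ≡ 3·3 = 9 ≡ 2 (mod 7).
    Then x = 24 + 33·2 = 90, valid modulo lcm(33, 7) = 231: x ≡ 90 (mod 231).
Verify: 90 mod 11 = 2 ✓, 90 mod 3 = 0 ✓, 90 mod 7 = 6 ✓.

x ≡ 90 (mod 231).


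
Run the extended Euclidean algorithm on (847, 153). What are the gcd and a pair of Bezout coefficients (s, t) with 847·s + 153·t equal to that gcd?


Euclidean algorithm on (847, 153) — divide until remainder is 0:
  847 = 5 · 153 + 82
  153 = 1 · 82 + 71
  82 = 1 · 71 + 11
  71 = 6 · 11 + 5
  11 = 2 · 5 + 1
  5 = 5 · 1 + 0
gcd(847, 153) = 1.
Track Bezout coefficients alongside the remainders: start with r₀ = 847 = a·1 + b·0 (s = 1, t = 0) and r₁ = 153 = a·0 + b·1 (s = 0, t = 1); each new remainder r_{k+1} = r_{k-1} − q_k·r_k inherits s_{k+1} = s_{k-1} − q_k·s_k, t_{k+1} = t_{k-1} − q_k·t_k, so r_k = a·s_k + b·t_k at every step:
  q = 5: r = 82, s = 1 − 5·0 = 1, t = 0 − 5·1 = -5  (check: 847·1 + 153·(-5) = 82)
  q = 1: r = 71, s = 0 − 1·1 = -1, t = 1 − 1·(-5) = 6  (check: 847·(-1) + 153·6 = 71)
  q = 1: r = 11, s = 1 − 1·(-1) = 2, t = -5 − 1·6 = -11  (check: 847·2 + 153·(-11) = 11)
  q = 6: r = 5, s = -1 − 6·2 = -13, t = 6 − 6·(-11) = 72  (check: 847·(-13) + 153·72 = 5)
  q = 2: r = 1, s = 2 − 2·(-13) = 28, t = -11 − 2·72 = -155  (check: 847·28 + 153·(-155) = 1)
The row with r = 1 (the gcd) gives the Bezout coefficients s = 28, t = -155.
Result: 847 · (28) + 153 · (-155) = 1.

gcd(847, 153) = 1; s = 28, t = -155 (check: 847·28 + 153·(-155) = 1).


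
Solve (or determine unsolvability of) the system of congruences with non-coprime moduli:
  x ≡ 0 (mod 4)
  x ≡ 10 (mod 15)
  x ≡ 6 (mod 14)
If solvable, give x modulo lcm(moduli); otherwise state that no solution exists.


Moduli 4, 15, 14 are not pairwise coprime, so CRT works modulo lcm(m_i) when all pairwise compatibility conditions hold.
Pairwise compatibility: gcd(m_i, m_j) must divide a_i - a_j for every pair.
Merge one congruence at a time:
  Start: x ≡ 0 (mod 4).
  Combine with x ≡ 10 (mod 15): gcd(4, 15) = 1; 10 - 0 = 10, which IS divisible by 1, so compatible.
    Write x = 0 + 4·t and substitute into x ≡ 10 (mod 15): 4·t ≡ 10 − 0 = 10 (mod 15).
    The inverse of 4 mod 15 is 4 (since 4·4 = 16 = 1·15 + 1), so t ≡ 4·10 = 40 ≡ 10 (mod 15).
    Then x = 0 + 4·10 = 40, valid modulo lcm(4, 15) = 60: x ≡ 40 (mod 60).
  Combine with x ≡ 6 (mod 14): gcd(60, 14) = 2; 6 - 40 = -34, which IS divisible by 2, so compatible.
    Write x = 40 + 60·t and substitute into x ≡ 6 (mod 14): 60·t ≡ 6 − 40 = -34 (mod 14).
    Divide the congruence (and modulus) by g = 2: 30·t ≡ -17 (mod 7).
    Reduce coefficients mod 7: 2·t ≡ 4 (mod 7).
    The inverse of 2 mod 7 is 4 (since 2·4 = 8 = 1·7 + 1), so t ≡ 4·4 = 16 ≡ 2 (mod 7).
    Then x = 40 + 60·2 = 160, valid modulo lcm(60, 14) = 420: x ≡ 160 (mod 420).
Verify: 160 mod 4 = 0, 160 mod 15 = 10, 160 mod 14 = 6.

x ≡ 160 (mod 420).


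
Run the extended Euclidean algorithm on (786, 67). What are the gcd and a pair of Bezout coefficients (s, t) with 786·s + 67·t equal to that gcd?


Euclidean algorithm on (786, 67) — divide until remainder is 0:
  786 = 11 · 67 + 49
  67 = 1 · 49 + 18
  49 = 2 · 18 + 13
  18 = 1 · 13 + 5
  13 = 2 · 5 + 3
  5 = 1 · 3 + 2
  3 = 1 · 2 + 1
  2 = 2 · 1 + 0
gcd(786, 67) = 1.
Track Bezout coefficients alongside the remainders: start with r₀ = 786 = a·1 + b·0 (s = 1, t = 0) and r₁ = 67 = a·0 + b·1 (s = 0, t = 1); each new remainder r_{k+1} = r_{k-1} − q_k·r_k inherits s_{k+1} = s_{k-1} − q_k·s_k, t_{k+1} = t_{k-1} − q_k·t_k, so r_k = a·s_k + b·t_k at every step:
  q = 11: r = 49, s = 1 − 11·0 = 1, t = 0 − 11·1 = -11  (check: 786·1 + 67·(-11) = 49)
  q = 1: r = 18, s = 0 − 1·1 = -1, t = 1 − 1·(-11) = 12  (check: 786·(-1) + 67·12 = 18)
  q = 2: r = 13, s = 1 − 2·(-1) = 3, t = -11 − 2·12 = -35  (check: 786·3 + 67·(-35) = 13)
  q = 1: r = 5, s = -1 − 1·3 = -4, t = 12 − 1·(-35) = 47  (check: 786·(-4) + 67·47 = 5)
  q = 2: r = 3, s = 3 − 2·(-4) = 11, t = -35 − 2·47 = -129  (check: 786·11 + 67·(-129) = 3)
  q = 1: r = 2, s = -4 − 1·11 = -15, t = 47 − 1·(-129) = 176  (check: 786·(-15) + 67·176 = 2)
  q = 1: r = 1, s = 11 − 1·(-15) = 26, t = -129 − 1·176 = -305  (check: 786·26 + 67·(-305) = 1)
The row with r = 1 (the gcd) gives the Bezout coefficients s = 26, t = -305.
Result: 786 · (26) + 67 · (-305) = 1.

gcd(786, 67) = 1; s = 26, t = -305 (check: 786·26 + 67·(-305) = 1).


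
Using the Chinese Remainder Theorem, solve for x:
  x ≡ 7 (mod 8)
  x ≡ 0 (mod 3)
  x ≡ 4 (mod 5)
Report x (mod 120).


Moduli 8, 3, 5 are pairwise coprime; by CRT there is a unique solution modulo M = 8 · 3 · 5 = 120.
Solve pairwise, accumulating the modulus:
  Start with x ≡ 7 (mod 8).
  Combine with x ≡ 0 (mod 3): since gcd(8, 3) = 1, we get a unique residue mod 24.
    Write x = 7 + 8·t and substitute into x ≡ 0 (mod 3): 8·t ≡ 0 − 7 = -7 (mod 3).
    Reduce coefficients mod 3: 2·t ≡ 2 (mod 3).
    The inverse of 2 mod 3 is 2 (since 2·2 = 4 = 1·3 + 1), so t ≡ 2·2 = 4 ≡ 1 (mod 3).
    Then x = 7 + 8·1 = 15, valid modulo lcm(8, 3) = 24: x ≡ 15 (mod 24).
  Combine with x ≡ 4 (mod 5): since gcd(24, 5) = 1, we get a unique residue mod 120.
    Write x = 15 + 24·t and substitute into x ≡ 4 (mod 5): 24·t ≡ 4 − 15 = -11 (mod 5).
    Reduce coefficients mod 5: 4·t ≡ 4 (mod 5).
    The inverse of 4 mod 5 is 4 (since 4·4 = 16 = 3·5 + 1), so t ≡ 4·4 = 16 ≡ 1 (mod 5).
    Then x = 15 + 24·1 = 39, valid modulo lcm(24, 5) = 120: x ≡ 39 (mod 120).
Verify: 39 mod 8 = 7 ✓, 39 mod 3 = 0 ✓, 39 mod 5 = 4 ✓.

x ≡ 39 (mod 120).


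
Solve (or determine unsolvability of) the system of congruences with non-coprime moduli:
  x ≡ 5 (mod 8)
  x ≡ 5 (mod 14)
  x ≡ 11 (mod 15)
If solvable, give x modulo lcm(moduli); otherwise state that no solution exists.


Moduli 8, 14, 15 are not pairwise coprime, so CRT works modulo lcm(m_i) when all pairwise compatibility conditions hold.
Pairwise compatibility: gcd(m_i, m_j) must divide a_i - a_j for every pair.
Merge one congruence at a time:
  Start: x ≡ 5 (mod 8).
  Combine with x ≡ 5 (mod 14): gcd(8, 14) = 2; 5 - 5 = 0, which IS divisible by 2, so compatible.
    Write x = 5 + 8·t and substitute into x ≡ 5 (mod 14): 8·t ≡ 5 − 5 = 0 (mod 14).
    Divide the congruence (and modulus) by g = 2: 4·t ≡ 0 (mod 7).
    The inverse of 4 mod 7 is 2 (since 4·2 = 8 = 1·7 + 1), so t ≡ 2·0 = 0 ≡ 0 (mod 7).
    Then x = 5 + 8·0 = 5, valid modulo lcm(8, 14) = 56: x ≡ 5 (mod 56).
  Combine with x ≡ 11 (mod 15): gcd(56, 15) = 1; 11 - 5 = 6, which IS divisible by 1, so compatible.
    Write x = 5 + 56·t and substitute into x ≡ 11 (mod 15): 56·t ≡ 11 − 5 = 6 (mod 15).
    Reduce coefficients mod 15: 11·t ≡ 6 (mod 15).
    The inverse of 11 mod 15 is 11 (since 11·11 = 121 = 8·15 + 1), so t ≡ 11·6 = 66 ≡ 6 (mod 15).
    Then x = 5 + 56·6 = 341, valid modulo lcm(56, 15) = 840: x ≡ 341 (mod 840).
Verify: 341 mod 8 = 5, 341 mod 14 = 5, 341 mod 15 = 11.

x ≡ 341 (mod 840).


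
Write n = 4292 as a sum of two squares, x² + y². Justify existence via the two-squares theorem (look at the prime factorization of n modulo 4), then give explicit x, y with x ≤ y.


Step 1: Factor n = 4292 = 2^2 · 29 · 37.
Step 2: Check the mod-4 condition on each prime factor: 2 = 2 (special); 29 ≡ 1 (mod 4), exponent 1; 37 ≡ 1 (mod 4), exponent 1.
All primes ≡ 3 (mod 4) appear to even exponent (or don't appear), so by the two-squares theorem n IS expressible as a sum of two squares.
Step 3: Build a representation. Group n = k² · m with k = 2 and m = 29 · 37 = 1073 (a product of primes ≡ 1 (mod 4)); a representation of m scales to one of n via (k·x)² + (k·y)² = k²(x² + y²). Each prime p ≡ 1 (mod 4) is itself a sum of two squares; find a² by testing p − a² for a perfect square:
  29: 29 − 1² = 28, 29 − 2² = 25 = 5² ⇒ 29 = 2² + 5².
  37: 37 − 1² = 36 = 6² ⇒ 37 = 1² + 6².
  Combine using the Brahmagupta–Fibonacci identity (a² + b²)(c² + d²) = (ac − bd)² + (ad + bc)² = (ac + bd)² + (ad − bc)²:
  29 · 37 = 1073: from (2² + 5²)(1² + 6²), take (2·1 − 5·6, 2·6 + 5·1) = (2 − 30, 12 + 5) = (-28, 17); dropping signs (only squares matter) gives (28, 17); check 28² + 17² = 784 + 289 = 1073 ✓.
  Scale by k = 2: (2·28, 2·17) = (56, 34).
Step 4: Order so x ≤ y and verify: 34² + 56² = 1156 + 3136 = 4292 = n. ✓

n = 4292 = 34² + 56² (one valid representation with x ≤ y).


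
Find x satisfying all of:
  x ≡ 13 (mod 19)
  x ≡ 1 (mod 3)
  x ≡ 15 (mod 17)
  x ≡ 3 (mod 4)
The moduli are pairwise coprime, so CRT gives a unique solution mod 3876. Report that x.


Product of moduli M = 19 · 3 · 17 · 4 = 3876.
Merge one congruence at a time:
  Start: x ≡ 13 (mod 19).
  Combine with x ≡ 1 (mod 3); new modulus lcm = 57.
    Write x = 13 + 19·t and substitute into x ≡ 1 (mod 3): 19·t ≡ 1 − 13 = -12 (mod 3).
    Reduce coefficients mod 3: 1·t ≡ 0 (mod 3).
    So t ≡ 0 (mod 3).
    Then x = 13 + 19·0 = 13, valid modulo lcm(19, 3) = 57: x ≡ 13 (mod 57).
  Combine with x ≡ 15 (mod 17); new modulus lcm = 969.
    Write x = 13 + 57·t and substitute into x ≡ 15 (mod 17): 57·t ≡ 15 − 13 = 2 (mod 17).
    Reduce coefficients mod 17: 6·t ≡ 2 (mod 17).
    The inverse of 6 mod 17 is 3 (since 6·3 = 18 = 1·17 + 1), so t ≡ 3·2 = 6 ≡ 6 (mod 17).
    Then x = 13 + 57·6 = 355, valid modulo lcm(57, 17) = 969: x ≡ 355 (mod 969).
  Combine with x ≡ 3 (mod 4); new modulus lcm = 3876.
    Write x = 355 + 969·t and substitute into x ≡ 3 (mod 4): 969·t ≡ 3 − 355 = -352 (mod 4).
    Reduce coefficients mod 4: 1·t ≡ 0 (mod 4).
    So t ≡ 0 (mod 4).
    Then x = 355 + 969·0 = 355, valid modulo lcm(969, 4) = 3876: x ≡ 355 (mod 3876).
Verify against each original: 355 mod 19 = 13, 355 mod 3 = 1, 355 mod 17 = 15, 355 mod 4 = 3.

x ≡ 355 (mod 3876).


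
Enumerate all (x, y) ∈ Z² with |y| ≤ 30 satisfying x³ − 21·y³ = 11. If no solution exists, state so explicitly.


The equation is x³ - 21y³ = 11. For fixed y, x³ = 21·y³ + 11, so a solution requires the RHS to be a perfect cube.
Strategy: iterate y from -30 to 30, compute RHS = 21·y³ + 11, and check whether it is a (positive or negative) perfect cube.
Check small values of y:
  y = 0: RHS = 11 is not a perfect cube.
  y = 1: RHS = 32 is not a perfect cube.
  y = -1: RHS = -10 is not a perfect cube.
  y = 2: RHS = 179 is not a perfect cube.
  y = -2: RHS = -157 is not a perfect cube.
  y = 3: RHS = 578 is not a perfect cube.
  y = -3: RHS = -556 is not a perfect cube.
Continuing the search up to |y| = 30 finds no solutions either.
No (x, y) in the scanned range satisfies the equation.

No integer solutions with |y| ≤ 30.


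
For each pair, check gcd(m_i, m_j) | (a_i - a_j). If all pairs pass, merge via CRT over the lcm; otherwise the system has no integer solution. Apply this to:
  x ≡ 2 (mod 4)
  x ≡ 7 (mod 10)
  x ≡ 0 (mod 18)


Moduli 4, 10, 18 are not pairwise coprime, so CRT works modulo lcm(m_i) when all pairwise compatibility conditions hold.
Pairwise compatibility: gcd(m_i, m_j) must divide a_i - a_j for every pair.
Merge one congruence at a time:
  Start: x ≡ 2 (mod 4).
  Combine with x ≡ 7 (mod 10): gcd(4, 10) = 2, and 7 - 2 = 5 is NOT divisible by 2.
    ⇒ system is inconsistent (no integer solution).

No solution (the system is inconsistent).


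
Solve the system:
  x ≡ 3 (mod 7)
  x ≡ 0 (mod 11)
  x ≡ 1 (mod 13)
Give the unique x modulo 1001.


Moduli 7, 11, 13 are pairwise coprime; by CRT there is a unique solution modulo M = 7 · 11 · 13 = 1001.
Solve pairwise, accumulating the modulus:
  Start with x ≡ 3 (mod 7).
  Combine with x ≡ 0 (mod 11): since gcd(7, 11) = 1, we get a unique residue mod 77.
    Write x = 3 + 7·t and substitute into x ≡ 0 (mod 11): 7·t ≡ 0 − 3 = -3 (mod 11).
    Reduce coefficients mod 11: 7·t ≡ 8 (mod 11).
    The inverse of 7 mod 11 is 8 (since 7·8 = 56 = 5·11 + 1), so t ≡ 8·8 = 64 ≡ 9 (mod 11).
    Then x = 3 + 7·9 = 66, valid modulo lcm(7, 11) = 77: x ≡ 66 (mod 77).
  Combine with x ≡ 1 (mod 13): since gcd(77, 13) = 1, we get a unique residue mod 1001.
    Write x = 66 + 77·t and substitute into x ≡ 1 (mod 13): 77·t ≡ 1 − 66 = -65 (mod 13).
    Reduce coefficients mod 13: 12·t ≡ 0 (mod 13).
    The inverse of 12 mod 13 is 12 (since 12·12 = 144 = 11·13 + 1), so t ≡ 12·0 = 0 ≡ 0 (mod 13).
    Then x = 66 + 77·0 = 66, valid modulo lcm(77, 13) = 1001: x ≡ 66 (mod 1001).
Verify: 66 mod 7 = 3 ✓, 66 mod 11 = 0 ✓, 66 mod 13 = 1 ✓.

x ≡ 66 (mod 1001).


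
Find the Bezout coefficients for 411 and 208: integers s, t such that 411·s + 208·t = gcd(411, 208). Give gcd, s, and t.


Euclidean algorithm on (411, 208) — divide until remainder is 0:
  411 = 1 · 208 + 203
  208 = 1 · 203 + 5
  203 = 40 · 5 + 3
  5 = 1 · 3 + 2
  3 = 1 · 2 + 1
  2 = 2 · 1 + 0
gcd(411, 208) = 1.
Track Bezout coefficients alongside the remainders: start with r₀ = 411 = a·1 + b·0 (s = 1, t = 0) and r₁ = 208 = a·0 + b·1 (s = 0, t = 1); each new remainder r_{k+1} = r_{k-1} − q_k·r_k inherits s_{k+1} = s_{k-1} − q_k·s_k, t_{k+1} = t_{k-1} − q_k·t_k, so r_k = a·s_k + b·t_k at every step:
  q = 1: r = 203, s = 1 − 1·0 = 1, t = 0 − 1·1 = -1  (check: 411·1 + 208·(-1) = 203)
  q = 1: r = 5, s = 0 − 1·1 = -1, t = 1 − 1·(-1) = 2  (check: 411·(-1) + 208·2 = 5)
  q = 40: r = 3, s = 1 − 40·(-1) = 41, t = -1 − 40·2 = -81  (check: 411·41 + 208·(-81) = 3)
  q = 1: r = 2, s = -1 − 1·41 = -42, t = 2 − 1·(-81) = 83  (check: 411·(-42) + 208·83 = 2)
  q = 1: r = 1, s = 41 − 1·(-42) = 83, t = -81 − 1·83 = -164  (check: 411·83 + 208·(-164) = 1)
The row with r = 1 (the gcd) gives the Bezout coefficients s = 83, t = -164.
Result: 411 · (83) + 208 · (-164) = 1.

gcd(411, 208) = 1; s = 83, t = -164 (check: 411·83 + 208·(-164) = 1).


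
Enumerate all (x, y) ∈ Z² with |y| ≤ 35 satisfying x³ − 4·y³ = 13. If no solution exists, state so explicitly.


The equation is x³ - 4y³ = 13. For fixed y, x³ = 4·y³ + 13, so a solution requires the RHS to be a perfect cube.
Strategy: iterate y from -35 to 35, compute RHS = 4·y³ + 13, and check whether it is a (positive or negative) perfect cube.
Check small values of y:
  y = 0: RHS = 13 is not a perfect cube.
  y = 1: RHS = 17 is not a perfect cube.
  y = -1: RHS = 9 is not a perfect cube.
  y = 2: RHS = 45 is not a perfect cube.
  y = -2: RHS = -19 is not a perfect cube.
  y = 3: RHS = 121 is not a perfect cube.
  y = -3: RHS = -95 is not a perfect cube.
Continuing the search up to |y| = 35 finds no solutions either.
No (x, y) in the scanned range satisfies the equation.

No integer solutions with |y| ≤ 35.


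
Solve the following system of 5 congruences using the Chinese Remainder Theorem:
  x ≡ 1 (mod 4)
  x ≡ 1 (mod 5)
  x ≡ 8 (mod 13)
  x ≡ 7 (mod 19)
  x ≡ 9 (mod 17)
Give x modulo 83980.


Product of moduli M = 4 · 5 · 13 · 19 · 17 = 83980.
Merge one congruence at a time:
  Start: x ≡ 1 (mod 4).
  Combine with x ≡ 1 (mod 5); new modulus lcm = 20.
    Write x = 1 + 4·t and substitute into x ≡ 1 (mod 5): 4·t ≡ 1 − 1 = 0 (mod 5).
    The inverse of 4 mod 5 is 4 (since 4·4 = 16 = 3·5 + 1), so t ≡ 4·0 = 0 ≡ 0 (mod 5).
    Then x = 1 + 4·0 = 1, valid modulo lcm(4, 5) = 20: x ≡ 1 (mod 20).
  Combine with x ≡ 8 (mod 13); new modulus lcm = 260.
    Write x = 1 + 20·t and substitute into x ≡ 8 (mod 13): 20·t ≡ 8 − 1 = 7 (mod 13).
    Reduce coefficients mod 13: 7·t ≡ 7 (mod 13).
    The inverse of 7 mod 13 is 2 (since 7·2 = 14 = 1·13 + 1), so t ≡ 2·7 = 14 ≡ 1 (mod 13).
    Then x = 1 + 20·1 = 21, valid modulo lcm(20, 13) = 260: x ≡ 21 (mod 260).
  Combine with x ≡ 7 (mod 19); new modulus lcm = 4940.
    Write x = 21 + 260·t and substitute into x ≡ 7 (mod 19): 260·t ≡ 7 − 21 = -14 (mod 19).
    Reduce coefficients mod 19: 13·t ≡ 5 (mod 19).
    The inverse of 13 mod 19 is 3 (since 13·3 = 39 = 2·19 + 1), so t ≡ 3·5 = 15 ≡ 15 (mod 19).
    Then x = 21 + 260·15 = 3921, valid modulo lcm(260, 19) = 4940: x ≡ 3921 (mod 4940).
  Combine with x ≡ 9 (mod 17); new modulus lcm = 83980.
    Write x = 3921 + 4940·t and substitute into x ≡ 9 (mod 17): 4940·t ≡ 9 − 3921 = -3912 (mod 17).
    Reduce coefficients mod 17: 10·t ≡ 15 (mod 17).
    The inverse of 10 mod 17 is 12 (since 10·12 = 120 = 7·17 + 1), so t ≡ 12·15 = 180 ≡ 10 (mod 17).
    Then x = 3921 + 4940·10 = 53321, valid modulo lcm(4940, 17) = 83980: x ≡ 53321 (mod 83980).
Verify against each original: 53321 mod 4 = 1, 53321 mod 5 = 1, 53321 mod 13 = 8, 53321 mod 19 = 7, 53321 mod 17 = 9.

x ≡ 53321 (mod 83980).


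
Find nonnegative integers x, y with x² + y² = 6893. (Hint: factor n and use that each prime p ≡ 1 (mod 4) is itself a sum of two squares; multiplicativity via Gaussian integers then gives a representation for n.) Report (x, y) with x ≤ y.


Step 1: Factor n = 6893 = 61 · 113.
Step 2: Check the mod-4 condition on each prime factor: 61 ≡ 1 (mod 4), exponent 1; 113 ≡ 1 (mod 4), exponent 1.
All primes ≡ 3 (mod 4) appear to even exponent (or don't appear), so by the two-squares theorem n IS expressible as a sum of two squares.
Step 3: Build a representation. Here n = 61 · 113 is a product of primes ≡ 1 (mod 4). Each prime p ≡ 1 (mod 4) is itself a sum of two squares; find a² by testing p − a² for a perfect square:
  61: 61 − 1² = 60, 61 − 2² = 57, 61 − 3² = 52, 61 − 4² = 45, 61 − 5² = 36 = 6² ⇒ 61 = 5² + 6².
  113: 113 − 1² = 112, 113 − 2² = 109, 113 − 3² = 104, 113 − 4² = 97, 113 − 5² = 88, 113 − 6² = 77, 113 − 7² = 64 = 8² ⇒ 113 = 7² + 8².
  Combine using the Brahmagupta–Fibonacci identity (a² + b²)(c² + d²) = (ac − bd)² + (ad + bc)² = (ac + bd)² + (ad − bc)²:
  61 · 113 = 6893: from (5² + 6²)(7² + 8²), take (5·7 − 6·8, 5·8 + 6·7) = (35 − 48, 40 + 42) = (-13, 82); dropping signs (only squares matter) gives (13, 82); check 13² + 82² = 169 + 6724 = 6893 ✓.
Step 4: Order so x ≤ y and verify: 13² + 82² = 169 + 6724 = 6893 = n. ✓

n = 6893 = 13² + 82² (one valid representation with x ≤ y).


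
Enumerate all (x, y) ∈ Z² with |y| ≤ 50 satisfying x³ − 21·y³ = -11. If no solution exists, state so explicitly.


The equation is x³ - 21y³ = -11. For fixed y, x³ = 21·y³ − 11, so a solution requires the RHS to be a perfect cube.
Strategy: iterate y from -50 to 50, compute RHS = 21·y³ − 11, and check whether it is a (positive or negative) perfect cube.
Check small values of y:
  y = 0: RHS = -11 is not a perfect cube.
  y = 1: RHS = 10 is not a perfect cube.
  y = -1: RHS = -32 is not a perfect cube.
  y = 2: RHS = 157 is not a perfect cube.
  y = -2: RHS = -179 is not a perfect cube.
  y = 3: RHS = 556 is not a perfect cube.
  y = -3: RHS = -578 is not a perfect cube.
Continuing the search up to |y| = 50 finds no solutions either.
No (x, y) in the scanned range satisfies the equation.

No integer solutions with |y| ≤ 50.


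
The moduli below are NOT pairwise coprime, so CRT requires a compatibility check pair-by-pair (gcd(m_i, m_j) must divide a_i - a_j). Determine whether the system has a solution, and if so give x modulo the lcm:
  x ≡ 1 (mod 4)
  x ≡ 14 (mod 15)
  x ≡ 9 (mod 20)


Moduli 4, 15, 20 are not pairwise coprime, so CRT works modulo lcm(m_i) when all pairwise compatibility conditions hold.
Pairwise compatibility: gcd(m_i, m_j) must divide a_i - a_j for every pair.
Merge one congruence at a time:
  Start: x ≡ 1 (mod 4).
  Combine with x ≡ 14 (mod 15): gcd(4, 15) = 1; 14 - 1 = 13, which IS divisible by 1, so compatible.
    Write x = 1 + 4·t and substitute into x ≡ 14 (mod 15): 4·t ≡ 14 − 1 = 13 (mod 15).
    The inverse of 4 mod 15 is 4 (since 4·4 = 16 = 1·15 + 1), so t ≡ 4·13 = 52 ≡ 7 (mod 15).
    Then x = 1 + 4·7 = 29, valid modulo lcm(4, 15) = 60: x ≡ 29 (mod 60).
  Combine with x ≡ 9 (mod 20): gcd(60, 20) = 20; 9 - 29 = -20, which IS divisible by 20, so compatible.
    Write x = 29 + 60·t and substitute into x ≡ 9 (mod 20): 60·t ≡ 9 − 29 = -20 (mod 20).
    Divide the congruence (and modulus) by g = 20: 3·t ≡ -1 (mod 1).
    Modulo 1 every t works; take t = 0.
    Then x = 29 + 60·0 = 29, valid modulo lcm(60, 20) = 60: x ≡ 29 (mod 60).
Verify: 29 mod 4 = 1, 29 mod 15 = 14, 29 mod 20 = 9.

x ≡ 29 (mod 60).


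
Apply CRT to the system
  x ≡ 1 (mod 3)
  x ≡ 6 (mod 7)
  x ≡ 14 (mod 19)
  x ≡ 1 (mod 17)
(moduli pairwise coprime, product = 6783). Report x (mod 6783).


Product of moduli M = 3 · 7 · 19 · 17 = 6783.
Merge one congruence at a time:
  Start: x ≡ 1 (mod 3).
  Combine with x ≡ 6 (mod 7); new modulus lcm = 21.
    Write x = 1 + 3·t and substitute into x ≡ 6 (mod 7): 3·t ≡ 6 − 1 = 5 (mod 7).
    The inverse of 3 mod 7 is 5 (since 3·5 = 15 = 2·7 + 1), so t ≡ 5·5 = 25 ≡ 4 (mod 7).
    Then x = 1 + 3·4 = 13, valid modulo lcm(3, 7) = 21: x ≡ 13 (mod 21).
  Combine with x ≡ 14 (mod 19); new modulus lcm = 399.
    Write x = 13 + 21·t and substitute into x ≡ 14 (mod 19): 21·t ≡ 14 − 13 = 1 (mod 19).
    Reduce coefficients mod 19: 2·t ≡ 1 (mod 19).
    The inverse of 2 mod 19 is 10 (since 2·10 = 20 = 1·19 + 1), so t ≡ 10·1 = 10 ≡ 10 (mod 19).
    Then x = 13 + 21·10 = 223, valid modulo lcm(21, 19) = 399: x ≡ 223 (mod 399).
  Combine with x ≡ 1 (mod 17); new modulus lcm = 6783.
    Write x = 223 + 399·t and substitute into x ≡ 1 (mod 17): 399·t ≡ 1 − 223 = -222 (mod 17).
    Reduce coefficients mod 17: 8·t ≡ 16 (mod 17).
    The inverse of 8 mod 17 is 15 (since 8·15 = 120 = 7·17 + 1), so t ≡ 15·16 = 240 ≡ 2 (mod 17).
    Then x = 223 + 399·2 = 1021, valid modulo lcm(399, 17) = 6783: x ≡ 1021 (mod 6783).
Verify against each original: 1021 mod 3 = 1, 1021 mod 7 = 6, 1021 mod 19 = 14, 1021 mod 17 = 1.

x ≡ 1021 (mod 6783).


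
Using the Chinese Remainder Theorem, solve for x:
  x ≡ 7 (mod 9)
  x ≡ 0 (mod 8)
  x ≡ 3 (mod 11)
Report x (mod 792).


Moduli 9, 8, 11 are pairwise coprime; by CRT there is a unique solution modulo M = 9 · 8 · 11 = 792.
Solve pairwise, accumulating the modulus:
  Start with x ≡ 7 (mod 9).
  Combine with x ≡ 0 (mod 8): since gcd(9, 8) = 1, we get a unique residue mod 72.
    Write x = 7 + 9·t and substitute into x ≡ 0 (mod 8): 9·t ≡ 0 − 7 = -7 (mod 8).
    Reduce coefficients mod 8: 1·t ≡ 1 (mod 8).
    So t ≡ 1 (mod 8).
    Then x = 7 + 9·1 = 16, valid modulo lcm(9, 8) = 72: x ≡ 16 (mod 72).
  Combine with x ≡ 3 (mod 11): since gcd(72, 11) = 1, we get a unique residue mod 792.
    Write x = 16 + 72·t and substitute into x ≡ 3 (mod 11): 72·t ≡ 3 − 16 = -13 (mod 11).
    Reduce coefficients mod 11: 6·t ≡ 9 (mod 11).
    The inverse of 6 mod 11 is 2 (since 6·2 = 12 = 1·11 + 1), so t ≡ 2·9 = 18 ≡ 7 (mod 11).
    Then x = 16 + 72·7 = 520, valid modulo lcm(72, 11) = 792: x ≡ 520 (mod 792).
Verify: 520 mod 9 = 7 ✓, 520 mod 8 = 0 ✓, 520 mod 11 = 3 ✓.

x ≡ 520 (mod 792).


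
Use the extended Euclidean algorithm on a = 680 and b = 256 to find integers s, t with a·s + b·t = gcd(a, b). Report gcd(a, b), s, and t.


Euclidean algorithm on (680, 256) — divide until remainder is 0:
  680 = 2 · 256 + 168
  256 = 1 · 168 + 88
  168 = 1 · 88 + 80
  88 = 1 · 80 + 8
  80 = 10 · 8 + 0
gcd(680, 256) = 8.
Track Bezout coefficients alongside the remainders: start with r₀ = 680 = a·1 + b·0 (s = 1, t = 0) and r₁ = 256 = a·0 + b·1 (s = 0, t = 1); each new remainder r_{k+1} = r_{k-1} − q_k·r_k inherits s_{k+1} = s_{k-1} − q_k·s_k, t_{k+1} = t_{k-1} − q_k·t_k, so r_k = a·s_k + b·t_k at every step:
  q = 2: r = 168, s = 1 − 2·0 = 1, t = 0 − 2·1 = -2  (check: 680·1 + 256·(-2) = 168)
  q = 1: r = 88, s = 0 − 1·1 = -1, t = 1 − 1·(-2) = 3  (check: 680·(-1) + 256·3 = 88)
  q = 1: r = 80, s = 1 − 1·(-1) = 2, t = -2 − 1·3 = -5  (check: 680·2 + 256·(-5) = 80)
  q = 1: r = 8, s = -1 − 1·2 = -3, t = 3 − 1·(-5) = 8  (check: 680·(-3) + 256·8 = 8)
The row with r = 8 (the gcd) gives the Bezout coefficients s = -3, t = 8.
Result: 680 · (-3) + 256 · (8) = 8.

gcd(680, 256) = 8; s = -3, t = 8 (check: 680·(-3) + 256·8 = 8).


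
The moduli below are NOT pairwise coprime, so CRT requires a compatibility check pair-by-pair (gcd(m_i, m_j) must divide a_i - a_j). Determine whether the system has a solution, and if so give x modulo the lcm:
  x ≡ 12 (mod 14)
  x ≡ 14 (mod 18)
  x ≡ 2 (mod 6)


Moduli 14, 18, 6 are not pairwise coprime, so CRT works modulo lcm(m_i) when all pairwise compatibility conditions hold.
Pairwise compatibility: gcd(m_i, m_j) must divide a_i - a_j for every pair.
Merge one congruence at a time:
  Start: x ≡ 12 (mod 14).
  Combine with x ≡ 14 (mod 18): gcd(14, 18) = 2; 14 - 12 = 2, which IS divisible by 2, so compatible.
    Write x = 12 + 14·t and substitute into x ≡ 14 (mod 18): 14·t ≡ 14 − 12 = 2 (mod 18).
    Divide the congruence (and modulus) by g = 2: 7·t ≡ 1 (mod 9).
    The inverse of 7 mod 9 is 4 (since 7·4 = 28 = 3·9 + 1), so t ≡ 4·1 = 4 ≡ 4 (mod 9).
    Then x = 12 + 14·4 = 68, valid modulo lcm(14, 18) = 126: x ≡ 68 (mod 126).
  Combine with x ≡ 2 (mod 6): gcd(126, 6) = 6; 2 - 68 = -66, which IS divisible by 6, so compatible.
    Write x = 68 + 126·t and substitute into x ≡ 2 (mod 6): 126·t ≡ 2 − 68 = -66 (mod 6).
    Divide the congruence (and modulus) by g = 6: 21·t ≡ -11 (mod 1).
    Modulo 1 every t works; take t = 0.
    Then x = 68 + 126·0 = 68, valid modulo lcm(126, 6) = 126: x ≡ 68 (mod 126).
Verify: 68 mod 14 = 12, 68 mod 18 = 14, 68 mod 6 = 2.

x ≡ 68 (mod 126).


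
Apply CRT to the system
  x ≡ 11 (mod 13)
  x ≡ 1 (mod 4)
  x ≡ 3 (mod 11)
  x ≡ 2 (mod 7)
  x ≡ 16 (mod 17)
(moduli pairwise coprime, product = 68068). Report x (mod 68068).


Product of moduli M = 13 · 4 · 11 · 7 · 17 = 68068.
Merge one congruence at a time:
  Start: x ≡ 11 (mod 13).
  Combine with x ≡ 1 (mod 4); new modulus lcm = 52.
    Write x = 11 + 13·t and substitute into x ≡ 1 (mod 4): 13·t ≡ 1 − 11 = -10 (mod 4).
    Reduce coefficients mod 4: 1·t ≡ 2 (mod 4).
    So t ≡ 2 (mod 4).
    Then x = 11 + 13·2 = 37, valid modulo lcm(13, 4) = 52: x ≡ 37 (mod 52).
  Combine with x ≡ 3 (mod 11); new modulus lcm = 572.
    Write x = 37 + 52·t and substitute into x ≡ 3 (mod 11): 52·t ≡ 3 − 37 = -34 (mod 11).
    Reduce coefficients mod 11: 8·t ≡ 10 (mod 11).
    The inverse of 8 mod 11 is 7 (since 8·7 = 56 = 5·11 + 1), so t ≡ 7·10 = 70 ≡ 4 (mod 11).
    Then x = 37 + 52·4 = 245, valid modulo lcm(52, 11) = 572: x ≡ 245 (mod 572).
  Combine with x ≡ 2 (mod 7); new modulus lcm = 4004.
    Write x = 245 + 572·t and substitute into x ≡ 2 (mod 7): 572·t ≡ 2 − 245 = -243 (mod 7).
    Reduce coefficients mod 7: 5·t ≡ 2 (mod 7).
    The inverse of 5 mod 7 is 3 (since 5·3 = 15 = 2·7 + 1), so t ≡ 3·2 = 6 ≡ 6 (mod 7).
    Then x = 245 + 572·6 = 3677, valid modulo lcm(572, 7) = 4004: x ≡ 3677 (mod 4004).
  Combine with x ≡ 16 (mod 17); new modulus lcm = 68068.
    Write x = 3677 + 4004·t and substitute into x ≡ 16 (mod 17): 4004·t ≡ 16 − 3677 = -3661 (mod 17).
    Reduce coefficients mod 17: 9·t ≡ 11 (mod 17).
    The inverse of 9 mod 17 is 2 (since 9·2 = 18 = 1·17 + 1), so t ≡ 2·11 = 22 ≡ 5 (mod 17).
    Then x = 3677 + 4004·5 = 23697, valid modulo lcm(4004, 17) = 68068: x ≡ 23697 (mod 68068).
Verify against each original: 23697 mod 13 = 11, 23697 mod 4 = 1, 23697 mod 11 = 3, 23697 mod 7 = 2, 23697 mod 17 = 16.

x ≡ 23697 (mod 68068).


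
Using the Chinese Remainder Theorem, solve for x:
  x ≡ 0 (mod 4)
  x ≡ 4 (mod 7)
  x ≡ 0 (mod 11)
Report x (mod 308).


Moduli 4, 7, 11 are pairwise coprime; by CRT there is a unique solution modulo M = 4 · 7 · 11 = 308.
Solve pairwise, accumulating the modulus:
  Start with x ≡ 0 (mod 4).
  Combine with x ≡ 4 (mod 7): since gcd(4, 7) = 1, we get a unique residue mod 28.
    Write x = 0 + 4·t and substitute into x ≡ 4 (mod 7): 4·t ≡ 4 − 0 = 4 (mod 7).
    The inverse of 4 mod 7 is 2 (since 4·2 = 8 = 1·7 + 1), so t ≡ 2·4 = 8 ≡ 1 (mod 7).
    Then x = 0 + 4·1 = 4, valid modulo lcm(4, 7) = 28: x ≡ 4 (mod 28).
  Combine with x ≡ 0 (mod 11): since gcd(28, 11) = 1, we get a unique residue mod 308.
    Write x = 4 + 28·t and substitute into x ≡ 0 (mod 11): 28·t ≡ 0 − 4 = -4 (mod 11).
    Reduce coefficients mod 11: 6·t ≡ 7 (mod 11).
    The inverse of 6 mod 11 is 2 (since 6·2 = 12 = 1·11 + 1), so t ≡ 2·7 = 14 ≡ 3 (mod 11).
    Then x = 4 + 28·3 = 88, valid modulo lcm(28, 11) = 308: x ≡ 88 (mod 308).
Verify: 88 mod 4 = 0 ✓, 88 mod 7 = 4 ✓, 88 mod 11 = 0 ✓.

x ≡ 88 (mod 308).


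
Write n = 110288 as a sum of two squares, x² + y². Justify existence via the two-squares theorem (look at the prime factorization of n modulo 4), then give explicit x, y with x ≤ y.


Step 1: Factor n = 110288 = 2^4 · 61 · 113.
Step 2: Check the mod-4 condition on each prime factor: 2 = 2 (special); 61 ≡ 1 (mod 4), exponent 1; 113 ≡ 1 (mod 4), exponent 1.
All primes ≡ 3 (mod 4) appear to even exponent (or don't appear), so by the two-squares theorem n IS expressible as a sum of two squares.
Step 3: Build a representation. Group n = k² · m with k = 4 and m = 61 · 113 = 6893 (a product of primes ≡ 1 (mod 4)); a representation of m scales to one of n via (k·x)² + (k·y)² = k²(x² + y²). Each prime p ≡ 1 (mod 4) is itself a sum of two squares; find a² by testing p − a² for a perfect square:
  61: 61 − 1² = 60, 61 − 2² = 57, 61 − 3² = 52, 61 − 4² = 45, 61 − 5² = 36 = 6² ⇒ 61 = 5² + 6².
  113: 113 − 1² = 112, 113 − 2² = 109, 113 − 3² = 104, 113 − 4² = 97, 113 − 5² = 88, 113 − 6² = 77, 113 − 7² = 64 = 8² ⇒ 113 = 7² + 8².
  Combine using the Brahmagupta–Fibonacci identity (a² + b²)(c² + d²) = (ac − bd)² + (ad + bc)² = (ac + bd)² + (ad − bc)²:
  61 · 113 = 6893: from (5² + 6²)(7² + 8²), take (5·7 − 6·8, 5·8 + 6·7) = (35 − 48, 40 + 42) = (-13, 82); dropping signs (only squares matter) gives (13, 82); check 13² + 82² = 169 + 6724 = 6893 ✓.
  Scale by k = 4: (4·13, 4·82) = (52, 328).
Step 4: Order so x ≤ y and verify: 52² + 328² = 2704 + 107584 = 110288 = n. ✓

n = 110288 = 52² + 328² (one valid representation with x ≤ y).


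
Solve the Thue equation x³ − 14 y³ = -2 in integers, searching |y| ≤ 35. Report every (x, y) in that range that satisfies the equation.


The equation is x³ - 14y³ = -2. For fixed y, x³ = 14·y³ − 2, so a solution requires the RHS to be a perfect cube.
Strategy: iterate y from -35 to 35, compute RHS = 14·y³ − 2, and check whether it is a (positive or negative) perfect cube.
Check small values of y:
  y = 0: RHS = -2 is not a perfect cube.
  y = 1: RHS = 12 is not a perfect cube.
  y = -1: RHS = -16 is not a perfect cube.
  y = 2: RHS = 110 is not a perfect cube.
  y = -2: RHS = -114 is not a perfect cube.
  y = 3: RHS = 376 is not a perfect cube.
  y = -3: RHS = -380 is not a perfect cube.
Continuing the search up to |y| = 35 finds no solutions either.
No (x, y) in the scanned range satisfies the equation.

No integer solutions with |y| ≤ 35.


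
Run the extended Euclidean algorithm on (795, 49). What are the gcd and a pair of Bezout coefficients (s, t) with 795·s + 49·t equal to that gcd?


Euclidean algorithm on (795, 49) — divide until remainder is 0:
  795 = 16 · 49 + 11
  49 = 4 · 11 + 5
  11 = 2 · 5 + 1
  5 = 5 · 1 + 0
gcd(795, 49) = 1.
Track Bezout coefficients alongside the remainders: start with r₀ = 795 = a·1 + b·0 (s = 1, t = 0) and r₁ = 49 = a·0 + b·1 (s = 0, t = 1); each new remainder r_{k+1} = r_{k-1} − q_k·r_k inherits s_{k+1} = s_{k-1} − q_k·s_k, t_{k+1} = t_{k-1} − q_k·t_k, so r_k = a·s_k + b·t_k at every step:
  q = 16: r = 11, s = 1 − 16·0 = 1, t = 0 − 16·1 = -16  (check: 795·1 + 49·(-16) = 11)
  q = 4: r = 5, s = 0 − 4·1 = -4, t = 1 − 4·(-16) = 65  (check: 795·(-4) + 49·65 = 5)
  q = 2: r = 1, s = 1 − 2·(-4) = 9, t = -16 − 2·65 = -146  (check: 795·9 + 49·(-146) = 1)
The row with r = 1 (the gcd) gives the Bezout coefficients s = 9, t = -146.
Result: 795 · (9) + 49 · (-146) = 1.

gcd(795, 49) = 1; s = 9, t = -146 (check: 795·9 + 49·(-146) = 1).


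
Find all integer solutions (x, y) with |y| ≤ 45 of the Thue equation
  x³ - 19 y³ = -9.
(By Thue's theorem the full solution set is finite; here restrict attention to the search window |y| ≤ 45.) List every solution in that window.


The equation is x³ - 19y³ = -9. For fixed y, x³ = 19·y³ − 9, so a solution requires the RHS to be a perfect cube.
Strategy: iterate y from -45 to 45, compute RHS = 19·y³ − 9, and check whether it is a (positive or negative) perfect cube.
Check small values of y:
  y = 0: RHS = -9 is not a perfect cube.
  y = 1: RHS = 10 is not a perfect cube.
  y = -1: RHS = -28 is not a perfect cube.
  y = 2: RHS = 143 is not a perfect cube.
  y = -2: RHS = -161 is not a perfect cube.
  y = 3: RHS = 504 is not a perfect cube.
  y = -3: RHS = -522 is not a perfect cube.
Continuing the search up to |y| = 45 finds no solutions either.
No (x, y) in the scanned range satisfies the equation.

No integer solutions with |y| ≤ 45.


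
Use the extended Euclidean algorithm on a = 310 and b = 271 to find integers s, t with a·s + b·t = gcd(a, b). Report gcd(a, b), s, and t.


Euclidean algorithm on (310, 271) — divide until remainder is 0:
  310 = 1 · 271 + 39
  271 = 6 · 39 + 37
  39 = 1 · 37 + 2
  37 = 18 · 2 + 1
  2 = 2 · 1 + 0
gcd(310, 271) = 1.
Track Bezout coefficients alongside the remainders: start with r₀ = 310 = a·1 + b·0 (s = 1, t = 0) and r₁ = 271 = a·0 + b·1 (s = 0, t = 1); each new remainder r_{k+1} = r_{k-1} − q_k·r_k inherits s_{k+1} = s_{k-1} − q_k·s_k, t_{k+1} = t_{k-1} − q_k·t_k, so r_k = a·s_k + b·t_k at every step:
  q = 1: r = 39, s = 1 − 1·0 = 1, t = 0 − 1·1 = -1  (check: 310·1 + 271·(-1) = 39)
  q = 6: r = 37, s = 0 − 6·1 = -6, t = 1 − 6·(-1) = 7  (check: 310·(-6) + 271·7 = 37)
  q = 1: r = 2, s = 1 − 1·(-6) = 7, t = -1 − 1·7 = -8  (check: 310·7 + 271·(-8) = 2)
  q = 18: r = 1, s = -6 − 18·7 = -132, t = 7 − 18·(-8) = 151  (check: 310·(-132) + 271·151 = 1)
The row with r = 1 (the gcd) gives the Bezout coefficients s = -132, t = 151.
Result: 310 · (-132) + 271 · (151) = 1.

gcd(310, 271) = 1; s = -132, t = 151 (check: 310·(-132) + 271·151 = 1).


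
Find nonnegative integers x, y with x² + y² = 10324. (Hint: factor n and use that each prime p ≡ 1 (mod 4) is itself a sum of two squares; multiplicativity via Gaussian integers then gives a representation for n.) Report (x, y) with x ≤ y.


Step 1: Factor n = 10324 = 2^2 · 29 · 89.
Step 2: Check the mod-4 condition on each prime factor: 2 = 2 (special); 29 ≡ 1 (mod 4), exponent 1; 89 ≡ 1 (mod 4), exponent 1.
All primes ≡ 3 (mod 4) appear to even exponent (or don't appear), so by the two-squares theorem n IS expressible as a sum of two squares.
Step 3: Build a representation. Group n = k² · m with k = 2 and m = 29 · 89 = 2581 (a product of primes ≡ 1 (mod 4)); a representation of m scales to one of n via (k·x)² + (k·y)² = k²(x² + y²). Each prime p ≡ 1 (mod 4) is itself a sum of two squares; find a² by testing p − a² for a perfect square:
  29: 29 − 1² = 28, 29 − 2² = 25 = 5² ⇒ 29 = 2² + 5².
  89: 89 − 1² = 88, 89 − 2² = 85, 89 − 3² = 80, 89 − 4² = 73, 89 − 5² = 64 = 8² ⇒ 89 = 5² + 8².
  Combine using the Brahmagupta–Fibonacci identity (a² + b²)(c² + d²) = (ac − bd)² + (ad + bc)² = (ac + bd)² + (ad − bc)²:
  29 · 89 = 2581: from (2² + 5²)(5² + 8²), take (2·5 − 5·8, 2·8 + 5·5) = (10 − 40, 16 + 25) = (-30, 41); dropping signs (only squares matter) gives (30, 41); check 30² + 41² = 900 + 1681 = 2581 ✓.
  Scale by k = 2: (2·30, 2·41) = (60, 82).
Step 4: Order so x ≤ y and verify: 60² + 82² = 3600 + 6724 = 10324 = n. ✓

n = 10324 = 60² + 82² (one valid representation with x ≤ y).


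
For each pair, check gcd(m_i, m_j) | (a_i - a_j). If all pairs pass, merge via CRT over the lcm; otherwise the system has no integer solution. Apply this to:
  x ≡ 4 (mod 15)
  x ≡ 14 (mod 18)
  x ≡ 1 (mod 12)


Moduli 15, 18, 12 are not pairwise coprime, so CRT works modulo lcm(m_i) when all pairwise compatibility conditions hold.
Pairwise compatibility: gcd(m_i, m_j) must divide a_i - a_j for every pair.
Merge one congruence at a time:
  Start: x ≡ 4 (mod 15).
  Combine with x ≡ 14 (mod 18): gcd(15, 18) = 3, and 14 - 4 = 10 is NOT divisible by 3.
    ⇒ system is inconsistent (no integer solution).

No solution (the system is inconsistent).


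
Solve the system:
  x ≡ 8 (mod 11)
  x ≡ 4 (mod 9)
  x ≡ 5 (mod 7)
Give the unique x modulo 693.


Moduli 11, 9, 7 are pairwise coprime; by CRT there is a unique solution modulo M = 11 · 9 · 7 = 693.
Solve pairwise, accumulating the modulus:
  Start with x ≡ 8 (mod 11).
  Combine with x ≡ 4 (mod 9): since gcd(11, 9) = 1, we get a unique residue mod 99.
    Write x = 8 + 11·t and substitute into x ≡ 4 (mod 9): 11·t ≡ 4 − 8 = -4 (mod 9).
    Reduce coefficients mod 9: 2·t ≡ 5 (mod 9).
    The inverse of 2 mod 9 is 5 (since 2·5 = 10 = 1·9 + 1), so t ≡ 5·5 = 25 ≡ 7 (mod 9).
    Then x = 8 + 11·7 = 85, valid modulo lcm(11, 9) = 99: x ≡ 85 (mod 99).
  Combine with x ≡ 5 (mod 7): since gcd(99, 7) = 1, we get a unique residue mod 693.
    Write x = 85 + 99·t and substitute into x ≡ 5 (mod 7): 99·t ≡ 5 − 85 = -80 (mod 7).
    Reduce coefficients mod 7: 1·t ≡ 4 (mod 7).
    So t ≡ 4 (mod 7).
    Then x = 85 + 99·4 = 481, valid modulo lcm(99, 7) = 693: x ≡ 481 (mod 693).
Verify: 481 mod 11 = 8 ✓, 481 mod 9 = 4 ✓, 481 mod 7 = 5 ✓.

x ≡ 481 (mod 693).
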